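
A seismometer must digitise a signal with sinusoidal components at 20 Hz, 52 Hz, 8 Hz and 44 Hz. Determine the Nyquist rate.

Highest-frequency component: 52 Hz.
Nyquist rate = 2 × 52 Hz = 104 Hz.

104 Hz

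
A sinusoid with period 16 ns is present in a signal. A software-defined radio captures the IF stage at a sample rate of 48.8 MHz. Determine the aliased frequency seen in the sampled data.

T = 16 ns → f = 1/T = 62.5 MHz.
62.5 MHz mod fs = 13.7 MHz.
13.7 MHz ≤ fs/2 = 24.4 MHz, appears at 13.7 MHz.

13.7 MHz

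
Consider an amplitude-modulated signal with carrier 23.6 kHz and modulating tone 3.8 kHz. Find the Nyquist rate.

54.8 kHz

AM sidebands sit at fc ± fm = 19.8 kHz and 27.4 kHz.
Highest-frequency component: 27.4 kHz.
Nyquist rate = 2 × 27.4 kHz = 54.8 kHz.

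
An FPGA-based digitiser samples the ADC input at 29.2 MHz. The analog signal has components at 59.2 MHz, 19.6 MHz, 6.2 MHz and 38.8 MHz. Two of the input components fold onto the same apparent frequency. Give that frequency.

9.6 MHz

fs/2 = 14.6 MHz.
59.2 MHz mod fs = 0.8 MHz.
0.8 MHz ≤ fs/2 = 14.6 MHz, appears at 0.8 MHz.
19.6 MHz > fs/2 = 14.6 MHz, folds to fs − 19.6 MHz = 9.6 MHz.
6.2 MHz ≤ fs/2 = 14.6 MHz, passes unchanged.
38.8 MHz mod fs = 9.6 MHz.
9.6 MHz ≤ fs/2 = 14.6 MHz, appears at 9.6 MHz.
19.6 MHz and 38.8 MHz both map to 9.6 MHz.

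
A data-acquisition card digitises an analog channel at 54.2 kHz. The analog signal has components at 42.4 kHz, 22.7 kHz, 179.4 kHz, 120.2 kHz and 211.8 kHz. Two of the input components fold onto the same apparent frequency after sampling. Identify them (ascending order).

fs/2 = 27.1 kHz.
42.4 kHz > fs/2 = 27.1 kHz, folds to fs − 42.4 kHz = 11.8 kHz.
22.7 kHz ≤ fs/2 = 27.1 kHz, passes unchanged.
179.4 kHz mod fs = 16.8 kHz.
16.8 kHz ≤ fs/2 = 27.1 kHz, appears at 16.8 kHz.
120.2 kHz mod fs = 11.8 kHz.
11.8 kHz ≤ fs/2 = 27.1 kHz, appears at 11.8 kHz.
211.8 kHz mod fs = 49.2 kHz.
49.2 kHz > fs/2 = 27.1 kHz, folds to fs − 49.2 kHz = 5 kHz.
42.4 kHz and 120.2 kHz both map to 11.8 kHz.

42.4 kHz, 120.2 kHz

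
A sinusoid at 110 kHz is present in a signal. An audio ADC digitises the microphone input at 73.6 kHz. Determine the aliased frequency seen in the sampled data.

36.4 kHz

110 kHz mod fs = 36.4 kHz.
36.4 kHz ≤ fs/2 = 36.8 kHz, appears at 36.4 kHz.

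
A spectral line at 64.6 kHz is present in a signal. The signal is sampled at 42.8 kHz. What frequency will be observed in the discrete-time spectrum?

64.6 kHz mod fs = 21.8 kHz.
21.8 kHz > fs/2 = 21.4 kHz, folds to fs − 21.8 kHz = 21 kHz.

21 kHz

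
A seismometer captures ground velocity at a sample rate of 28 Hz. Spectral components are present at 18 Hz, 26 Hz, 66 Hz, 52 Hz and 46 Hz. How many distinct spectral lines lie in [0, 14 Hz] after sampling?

3

fs/2 = 14 Hz.
18 Hz > fs/2 = 14 Hz, folds to fs − 18 Hz = 10 Hz.
26 Hz > fs/2 = 14 Hz, folds to fs − 26 Hz = 2 Hz.
66 Hz mod fs = 10 Hz.
10 Hz ≤ fs/2 = 14 Hz, appears at 10 Hz.
52 Hz mod fs = 24 Hz.
24 Hz > fs/2 = 14 Hz, folds to fs − 24 Hz = 4 Hz.
46 Hz mod fs = 18 Hz.
18 Hz > fs/2 = 14 Hz, folds to fs − 18 Hz = 10 Hz.
Distinct values: {2 Hz, 4 Hz, 10 Hz} → 3.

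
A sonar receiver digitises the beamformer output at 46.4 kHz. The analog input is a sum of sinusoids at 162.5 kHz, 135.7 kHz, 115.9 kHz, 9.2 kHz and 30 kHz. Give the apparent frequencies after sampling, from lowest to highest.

fs/2 = 23.2 kHz.
162.5 kHz mod fs = 23.3 kHz.
23.3 kHz > fs/2 = 23.2 kHz, folds to fs − 23.3 kHz = 23.1 kHz.
135.7 kHz mod fs = 42.9 kHz.
42.9 kHz > fs/2 = 23.2 kHz, folds to fs − 42.9 kHz = 3.5 kHz.
115.9 kHz mod fs = 23.1 kHz.
23.1 kHz ≤ fs/2 = 23.2 kHz, appears at 23.1 kHz.
9.2 kHz ≤ fs/2 = 23.2 kHz, passes unchanged.
30 kHz > fs/2 = 23.2 kHz, folds to fs − 30 kHz = 16.4 kHz.
Distinct values: {3.5 kHz, 9.2 kHz, 16.4 kHz, 23.1 kHz}.

3.5 kHz, 9.2 kHz, 16.4 kHz, 23.1 kHz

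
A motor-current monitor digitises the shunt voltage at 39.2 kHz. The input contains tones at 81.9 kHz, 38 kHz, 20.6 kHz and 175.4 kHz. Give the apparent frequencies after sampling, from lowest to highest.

fs/2 = 19.6 kHz.
81.9 kHz mod fs = 3.5 kHz.
3.5 kHz ≤ fs/2 = 19.6 kHz, appears at 3.5 kHz.
38 kHz > fs/2 = 19.6 kHz, folds to fs − 38 kHz = 1.2 kHz.
20.6 kHz > fs/2 = 19.6 kHz, folds to fs − 20.6 kHz = 18.6 kHz.
175.4 kHz mod fs = 18.6 kHz.
18.6 kHz ≤ fs/2 = 19.6 kHz, appears at 18.6 kHz.
Distinct values: {1.2 kHz, 3.5 kHz, 18.6 kHz}.

1.2 kHz, 3.5 kHz, 18.6 kHz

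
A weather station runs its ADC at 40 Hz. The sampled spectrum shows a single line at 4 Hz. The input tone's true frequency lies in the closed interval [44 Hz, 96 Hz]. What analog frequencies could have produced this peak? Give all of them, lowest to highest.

Frequencies that alias to 4 Hz are k·fs ± 4 Hz for integer k ≥ 0.
k=0: 4 Hz.
k=1: 36 Hz, 44 Hz.
k=2: 76 Hz, 84 Hz.
k=3: 116 Hz, 124 Hz.
Within [44 Hz, 96 Hz]: 44 Hz, 76 Hz, 84 Hz.

44 Hz, 76 Hz, 84 Hz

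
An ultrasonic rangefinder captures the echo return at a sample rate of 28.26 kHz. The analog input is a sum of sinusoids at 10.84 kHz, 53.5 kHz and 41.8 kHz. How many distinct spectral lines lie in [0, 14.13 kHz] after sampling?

3

fs/2 = 14.13 kHz.
10.84 kHz ≤ fs/2 = 14.13 kHz, passes unchanged.
53.5 kHz mod fs = 25.24 kHz.
25.24 kHz > fs/2 = 14.13 kHz, folds to fs − 25.24 kHz = 3.02 kHz.
41.8 kHz mod fs = 13.54 kHz.
13.54 kHz ≤ fs/2 = 14.13 kHz, appears at 13.54 kHz.
Distinct values: {3.02 kHz, 10.84 kHz, 13.54 kHz} → 3.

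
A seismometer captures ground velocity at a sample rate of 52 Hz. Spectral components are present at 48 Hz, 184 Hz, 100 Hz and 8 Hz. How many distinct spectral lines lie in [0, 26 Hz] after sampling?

3

fs/2 = 26 Hz.
48 Hz > fs/2 = 26 Hz, folds to fs − 48 Hz = 4 Hz.
184 Hz mod fs = 28 Hz.
28 Hz > fs/2 = 26 Hz, folds to fs − 28 Hz = 24 Hz.
100 Hz mod fs = 48 Hz.
48 Hz > fs/2 = 26 Hz, folds to fs − 48 Hz = 4 Hz.
8 Hz ≤ fs/2 = 26 Hz, passes unchanged.
Distinct values: {4 Hz, 8 Hz, 24 Hz} → 3.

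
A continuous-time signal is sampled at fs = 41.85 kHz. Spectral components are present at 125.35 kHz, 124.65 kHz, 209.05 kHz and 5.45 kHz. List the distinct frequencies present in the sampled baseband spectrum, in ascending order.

0.2 kHz, 0.9 kHz, 5.45 kHz

fs/2 = 20.925 kHz.
125.35 kHz mod fs = 41.65 kHz.
41.65 kHz > fs/2 = 20.925 kHz, folds to fs − 41.65 kHz = 0.2 kHz.
124.65 kHz mod fs = 40.95 kHz.
40.95 kHz > fs/2 = 20.925 kHz, folds to fs − 40.95 kHz = 0.9 kHz.
209.05 kHz mod fs = 41.65 kHz.
41.65 kHz > fs/2 = 20.925 kHz, folds to fs − 41.65 kHz = 0.2 kHz.
5.45 kHz ≤ fs/2 = 20.925 kHz, passes unchanged.
Distinct values: {0.2 kHz, 0.9 kHz, 5.45 kHz}.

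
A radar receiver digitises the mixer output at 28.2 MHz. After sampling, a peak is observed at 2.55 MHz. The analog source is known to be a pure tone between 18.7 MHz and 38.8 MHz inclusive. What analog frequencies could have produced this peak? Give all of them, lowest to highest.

25.65 MHz, 30.75 MHz

Frequencies that alias to 2.55 MHz are k·fs ± 2.55 MHz for integer k ≥ 0.
k=0: 2.55 MHz.
k=1: 25.65 MHz, 30.75 MHz.
k=2: 53.85 MHz, 58.95 MHz.
Within [18.7 MHz, 38.8 MHz]: 25.65 MHz, 30.75 MHz.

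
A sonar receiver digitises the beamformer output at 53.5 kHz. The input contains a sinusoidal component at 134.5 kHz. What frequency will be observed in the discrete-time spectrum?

26 kHz

134.5 kHz mod fs = 27.5 kHz.
27.5 kHz > fs/2 = 26.75 kHz, folds to fs − 27.5 kHz = 26 kHz.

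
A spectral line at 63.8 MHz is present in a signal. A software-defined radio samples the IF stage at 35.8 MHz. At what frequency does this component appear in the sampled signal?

63.8 MHz mod fs = 28 MHz.
28 MHz > fs/2 = 17.9 MHz, folds to fs − 28 MHz = 7.8 MHz.

7.8 MHz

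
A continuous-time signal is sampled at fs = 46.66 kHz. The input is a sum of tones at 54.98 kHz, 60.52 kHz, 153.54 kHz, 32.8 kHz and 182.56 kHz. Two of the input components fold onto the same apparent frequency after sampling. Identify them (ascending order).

fs/2 = 23.33 kHz.
54.98 kHz mod fs = 8.32 kHz.
8.32 kHz ≤ fs/2 = 23.33 kHz, appears at 8.32 kHz.
60.52 kHz mod fs = 13.86 kHz.
13.86 kHz ≤ fs/2 = 23.33 kHz, appears at 13.86 kHz.
153.54 kHz mod fs = 13.56 kHz.
13.56 kHz ≤ fs/2 = 23.33 kHz, appears at 13.56 kHz.
32.8 kHz > fs/2 = 23.33 kHz, folds to fs − 32.8 kHz = 13.86 kHz.
182.56 kHz mod fs = 42.58 kHz.
42.58 kHz > fs/2 = 23.33 kHz, folds to fs − 42.58 kHz = 4.08 kHz.
32.8 kHz and 60.52 kHz both map to 13.86 kHz.

32.8 kHz, 60.52 kHz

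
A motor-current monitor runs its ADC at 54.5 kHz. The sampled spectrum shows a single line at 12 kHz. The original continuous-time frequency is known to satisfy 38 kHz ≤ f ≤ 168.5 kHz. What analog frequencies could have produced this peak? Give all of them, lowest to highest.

42.5 kHz, 66.5 kHz, 97 kHz, 121 kHz, 151.5 kHz

Frequencies that alias to 12 kHz are k·fs ± 12 kHz for integer k ≥ 0.
k=0: 12 kHz.
k=1: 42.5 kHz, 66.5 kHz.
k=2: 97 kHz, 121 kHz.
k=3: 151.5 kHz, 175.5 kHz.
k=4: 206 kHz, 230 kHz.
Within [38 kHz, 168.5 kHz]: 42.5 kHz, 66.5 kHz, 97 kHz, 121 kHz, 151.5 kHz.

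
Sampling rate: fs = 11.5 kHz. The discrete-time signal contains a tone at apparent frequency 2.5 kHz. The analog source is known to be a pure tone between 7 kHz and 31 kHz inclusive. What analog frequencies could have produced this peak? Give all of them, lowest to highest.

9 kHz, 14 kHz, 20.5 kHz, 25.5 kHz

Frequencies that alias to 2.5 kHz are k·fs ± 2.5 kHz for integer k ≥ 0.
k=0: 2.5 kHz.
k=1: 9 kHz, 14 kHz.
k=2: 20.5 kHz, 25.5 kHz.
k=3: 32 kHz, 37 kHz.
Within [7 kHz, 31 kHz]: 9 kHz, 14 kHz, 20.5 kHz, 25.5 kHz.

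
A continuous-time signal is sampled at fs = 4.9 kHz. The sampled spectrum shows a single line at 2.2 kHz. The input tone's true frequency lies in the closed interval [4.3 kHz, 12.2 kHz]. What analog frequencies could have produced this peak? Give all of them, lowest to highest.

7.1 kHz, 7.6 kHz, 12 kHz

Frequencies that alias to 2.2 kHz are k·fs ± 2.2 kHz for integer k ≥ 0.
k=0: 2.2 kHz.
k=1: 2.7 kHz, 7.1 kHz.
k=2: 7.6 kHz, 12 kHz.
k=3: 12.5 kHz, 16.9 kHz.
Within [4.3 kHz, 12.2 kHz]: 7.1 kHz, 7.6 kHz, 12 kHz.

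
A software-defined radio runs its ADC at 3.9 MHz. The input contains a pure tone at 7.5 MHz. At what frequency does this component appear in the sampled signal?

0.3 MHz

7.5 MHz mod fs = 3.6 MHz.
3.6 MHz > fs/2 = 1.95 MHz, folds to fs − 3.6 MHz = 0.3 MHz.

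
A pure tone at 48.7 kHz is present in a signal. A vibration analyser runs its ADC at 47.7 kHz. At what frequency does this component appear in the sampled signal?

1 kHz

48.7 kHz mod fs = 1 kHz.
1 kHz ≤ fs/2 = 23.85 kHz, appears at 1 kHz.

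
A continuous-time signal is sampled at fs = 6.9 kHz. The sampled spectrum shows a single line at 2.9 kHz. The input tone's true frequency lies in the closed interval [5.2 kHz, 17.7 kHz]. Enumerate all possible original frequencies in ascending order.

9.8 kHz, 10.9 kHz, 16.7 kHz

Frequencies that alias to 2.9 kHz are k·fs ± 2.9 kHz for integer k ≥ 0.
k=0: 2.9 kHz.
k=1: 4 kHz, 9.8 kHz.
k=2: 10.9 kHz, 16.7 kHz.
k=3: 17.8 kHz, 23.6 kHz.
Within [5.2 kHz, 17.7 kHz]: 9.8 kHz, 10.9 kHz, 16.7 kHz.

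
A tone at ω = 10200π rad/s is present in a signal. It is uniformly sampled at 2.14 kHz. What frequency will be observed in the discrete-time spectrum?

0.82 kHz

ω = 10200π rad/s → f = ω/(2π) = 5100 Hz = 5.1 kHz.
5.1 kHz mod fs = 0.82 kHz.
0.82 kHz ≤ fs/2 = 1.07 kHz, appears at 0.82 kHz.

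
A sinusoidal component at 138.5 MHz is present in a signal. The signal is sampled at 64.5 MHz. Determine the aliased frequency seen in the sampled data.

9.5 MHz

138.5 MHz mod fs = 9.5 MHz.
9.5 MHz ≤ fs/2 = 32.25 MHz, appears at 9.5 MHz.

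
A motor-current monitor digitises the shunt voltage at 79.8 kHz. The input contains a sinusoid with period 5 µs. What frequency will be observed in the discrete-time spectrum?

T = 5 µs → f = 1/T = 200 kHz.
200 kHz mod fs = 40.4 kHz.
40.4 kHz > fs/2 = 39.9 kHz, folds to fs − 40.4 kHz = 39.4 kHz.

39.4 kHz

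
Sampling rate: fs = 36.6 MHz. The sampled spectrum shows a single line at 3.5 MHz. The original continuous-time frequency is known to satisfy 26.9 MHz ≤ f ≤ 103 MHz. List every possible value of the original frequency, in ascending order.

Frequencies that alias to 3.5 MHz are k·fs ± 3.5 MHz for integer k ≥ 0.
k=0: 3.5 MHz.
k=1: 33.1 MHz, 40.1 MHz.
k=2: 69.7 MHz, 76.7 MHz.
k=3: 106.3 MHz, 113.3 MHz.
Within [26.9 MHz, 103 MHz]: 33.1 MHz, 40.1 MHz, 69.7 MHz, 76.7 MHz.

33.1 MHz, 40.1 MHz, 69.7 MHz, 76.7 MHz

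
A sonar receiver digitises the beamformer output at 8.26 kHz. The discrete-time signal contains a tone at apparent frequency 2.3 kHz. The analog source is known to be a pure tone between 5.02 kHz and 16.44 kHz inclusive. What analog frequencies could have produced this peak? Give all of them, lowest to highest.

5.96 kHz, 10.56 kHz, 14.22 kHz

Frequencies that alias to 2.3 kHz are k·fs ± 2.3 kHz for integer k ≥ 0.
k=0: 2.3 kHz.
k=1: 5.96 kHz, 10.56 kHz.
k=2: 14.22 kHz, 18.82 kHz.
k=3: 22.48 kHz, 27.08 kHz.
Within [5.02 kHz, 16.44 kHz]: 5.96 kHz, 10.56 kHz, 14.22 kHz.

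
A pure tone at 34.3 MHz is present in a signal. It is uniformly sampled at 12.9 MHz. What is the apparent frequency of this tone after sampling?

4.4 MHz

34.3 MHz mod fs = 8.5 MHz.
8.5 MHz > fs/2 = 6.45 MHz, folds to fs − 8.5 MHz = 4.4 MHz.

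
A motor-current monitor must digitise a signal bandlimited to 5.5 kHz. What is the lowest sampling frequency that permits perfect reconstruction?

Nyquist rate = 2 × 5.5 kHz = 11 kHz.

11 kHz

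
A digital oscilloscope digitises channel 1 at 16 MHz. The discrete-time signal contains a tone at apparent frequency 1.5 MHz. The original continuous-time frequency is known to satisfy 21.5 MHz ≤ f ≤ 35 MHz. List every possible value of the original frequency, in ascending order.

Frequencies that alias to 1.5 MHz are k·fs ± 1.5 MHz for integer k ≥ 0.
k=0: 1.5 MHz.
k=1: 14.5 MHz, 17.5 MHz.
k=2: 30.5 MHz, 33.5 MHz.
k=3: 46.5 MHz, 49.5 MHz.
Within [21.5 MHz, 35 MHz]: 30.5 MHz, 33.5 MHz.

30.5 MHz, 33.5 MHz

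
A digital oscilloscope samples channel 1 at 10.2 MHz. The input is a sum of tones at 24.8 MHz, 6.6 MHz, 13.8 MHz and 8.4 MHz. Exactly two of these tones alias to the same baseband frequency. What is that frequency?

3.6 MHz

fs/2 = 5.1 MHz.
24.8 MHz mod fs = 4.4 MHz.
4.4 MHz ≤ fs/2 = 5.1 MHz, appears at 4.4 MHz.
6.6 MHz > fs/2 = 5.1 MHz, folds to fs − 6.6 MHz = 3.6 MHz.
13.8 MHz mod fs = 3.6 MHz.
3.6 MHz ≤ fs/2 = 5.1 MHz, appears at 3.6 MHz.
8.4 MHz > fs/2 = 5.1 MHz, folds to fs − 8.4 MHz = 1.8 MHz.
6.6 MHz and 13.8 MHz both map to 3.6 MHz.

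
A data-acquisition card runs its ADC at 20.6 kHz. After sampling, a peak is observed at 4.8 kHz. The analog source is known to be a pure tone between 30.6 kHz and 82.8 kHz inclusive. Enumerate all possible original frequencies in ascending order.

36.4 kHz, 46 kHz, 57 kHz, 66.6 kHz, 77.6 kHz

Frequencies that alias to 4.8 kHz are k·fs ± 4.8 kHz for integer k ≥ 0.
k=0: 4.8 kHz.
k=1: 15.8 kHz, 25.4 kHz.
k=2: 36.4 kHz, 46 kHz.
k=3: 57 kHz, 66.6 kHz.
k=4: 77.6 kHz, 87.2 kHz.
k=5: 98.2 kHz, 107.8 kHz.
Within [30.6 kHz, 82.8 kHz]: 36.4 kHz, 46 kHz, 57 kHz, 66.6 kHz, 77.6 kHz.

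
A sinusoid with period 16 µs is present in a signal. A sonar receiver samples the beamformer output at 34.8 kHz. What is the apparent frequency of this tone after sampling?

7.1 kHz

T = 16 µs → f = 1/T = 62.5 kHz.
62.5 kHz mod fs = 27.7 kHz.
27.7 kHz > fs/2 = 17.4 kHz, folds to fs − 27.7 kHz = 7.1 kHz.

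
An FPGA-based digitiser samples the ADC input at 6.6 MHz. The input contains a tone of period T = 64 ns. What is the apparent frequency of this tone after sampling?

2.425 MHz

T = 64 ns → f = 1/T = 15.625 MHz.
15.625 MHz mod fs = 2.425 MHz.
2.425 MHz ≤ fs/2 = 3.3 MHz, appears at 2.425 MHz.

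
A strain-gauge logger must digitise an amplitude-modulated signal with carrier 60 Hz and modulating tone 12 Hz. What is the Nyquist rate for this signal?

144 Hz

AM sidebands sit at fc ± fm = 48 Hz and 72 Hz.
Highest-frequency component: 72 Hz.
Nyquist rate = 2 × 72 Hz = 144 Hz.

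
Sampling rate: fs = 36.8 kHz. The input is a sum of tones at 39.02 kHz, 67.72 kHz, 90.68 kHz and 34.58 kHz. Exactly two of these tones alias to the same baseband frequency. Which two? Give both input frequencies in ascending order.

34.58 kHz, 39.02 kHz

fs/2 = 18.4 kHz.
39.02 kHz mod fs = 2.22 kHz.
2.22 kHz ≤ fs/2 = 18.4 kHz, appears at 2.22 kHz.
67.72 kHz mod fs = 30.92 kHz.
30.92 kHz > fs/2 = 18.4 kHz, folds to fs − 30.92 kHz = 5.88 kHz.
90.68 kHz mod fs = 17.08 kHz.
17.08 kHz ≤ fs/2 = 18.4 kHz, appears at 17.08 kHz.
34.58 kHz > fs/2 = 18.4 kHz, folds to fs − 34.58 kHz = 2.22 kHz.
34.58 kHz and 39.02 kHz both map to 2.22 kHz.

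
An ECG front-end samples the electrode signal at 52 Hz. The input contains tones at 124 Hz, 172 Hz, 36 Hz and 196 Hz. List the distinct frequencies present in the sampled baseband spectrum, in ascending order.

12 Hz, 16 Hz, 20 Hz

fs/2 = 26 Hz.
124 Hz mod fs = 20 Hz.
20 Hz ≤ fs/2 = 26 Hz, appears at 20 Hz.
172 Hz mod fs = 16 Hz.
16 Hz ≤ fs/2 = 26 Hz, appears at 16 Hz.
36 Hz > fs/2 = 26 Hz, folds to fs − 36 Hz = 16 Hz.
196 Hz mod fs = 40 Hz.
40 Hz > fs/2 = 26 Hz, folds to fs − 40 Hz = 12 Hz.
Distinct values: {12 Hz, 16 Hz, 20 Hz}.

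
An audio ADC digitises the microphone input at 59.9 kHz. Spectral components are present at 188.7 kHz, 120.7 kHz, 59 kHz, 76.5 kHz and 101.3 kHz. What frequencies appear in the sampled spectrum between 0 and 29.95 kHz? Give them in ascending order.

fs/2 = 29.95 kHz.
188.7 kHz mod fs = 9 kHz.
9 kHz ≤ fs/2 = 29.95 kHz, appears at 9 kHz.
120.7 kHz mod fs = 0.9 kHz.
0.9 kHz ≤ fs/2 = 29.95 kHz, appears at 0.9 kHz.
59 kHz > fs/2 = 29.95 kHz, folds to fs − 59 kHz = 0.9 kHz.
76.5 kHz mod fs = 16.6 kHz.
16.6 kHz ≤ fs/2 = 29.95 kHz, appears at 16.6 kHz.
101.3 kHz mod fs = 41.4 kHz.
41.4 kHz > fs/2 = 29.95 kHz, folds to fs − 41.4 kHz = 18.5 kHz.
Distinct values: {0.9 kHz, 9 kHz, 16.6 kHz, 18.5 kHz}.

0.9 kHz, 9 kHz, 16.6 kHz, 18.5 kHz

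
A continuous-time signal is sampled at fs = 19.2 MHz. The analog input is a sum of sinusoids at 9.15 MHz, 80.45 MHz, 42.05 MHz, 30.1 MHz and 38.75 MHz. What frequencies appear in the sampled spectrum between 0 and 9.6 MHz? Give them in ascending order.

0.35 MHz, 3.65 MHz, 8.3 MHz, 9.15 MHz

fs/2 = 9.6 MHz.
9.15 MHz ≤ fs/2 = 9.6 MHz, passes unchanged.
80.45 MHz mod fs = 3.65 MHz.
3.65 MHz ≤ fs/2 = 9.6 MHz, appears at 3.65 MHz.
42.05 MHz mod fs = 3.65 MHz.
3.65 MHz ≤ fs/2 = 9.6 MHz, appears at 3.65 MHz.
30.1 MHz mod fs = 10.9 MHz.
10.9 MHz > fs/2 = 9.6 MHz, folds to fs − 10.9 MHz = 8.3 MHz.
38.75 MHz mod fs = 0.35 MHz.
0.35 MHz ≤ fs/2 = 9.6 MHz, appears at 0.35 MHz.
Distinct values: {0.35 MHz, 3.65 MHz, 8.3 MHz, 9.15 MHz}.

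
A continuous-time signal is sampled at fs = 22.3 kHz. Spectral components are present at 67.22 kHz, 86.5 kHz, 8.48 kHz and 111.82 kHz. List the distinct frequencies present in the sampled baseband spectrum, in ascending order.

fs/2 = 11.15 kHz.
67.22 kHz mod fs = 0.32 kHz.
0.32 kHz ≤ fs/2 = 11.15 kHz, appears at 0.32 kHz.
86.5 kHz mod fs = 19.6 kHz.
19.6 kHz > fs/2 = 11.15 kHz, folds to fs − 19.6 kHz = 2.7 kHz.
8.48 kHz ≤ fs/2 = 11.15 kHz, passes unchanged.
111.82 kHz mod fs = 0.32 kHz.
0.32 kHz ≤ fs/2 = 11.15 kHz, appears at 0.32 kHz.
Distinct values: {0.32 kHz, 2.7 kHz, 8.48 kHz}.

0.32 kHz, 2.7 kHz, 8.48 kHz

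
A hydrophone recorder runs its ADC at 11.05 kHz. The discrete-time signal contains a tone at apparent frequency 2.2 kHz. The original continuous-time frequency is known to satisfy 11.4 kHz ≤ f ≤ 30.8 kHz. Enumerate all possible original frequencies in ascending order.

Frequencies that alias to 2.2 kHz are k·fs ± 2.2 kHz for integer k ≥ 0.
k=0: 2.2 kHz.
k=1: 8.85 kHz, 13.25 kHz.
k=2: 19.9 kHz, 24.3 kHz.
k=3: 30.95 kHz, 35.35 kHz.
Within [11.4 kHz, 30.8 kHz]: 13.25 kHz, 19.9 kHz, 24.3 kHz.

13.25 kHz, 19.9 kHz, 24.3 kHz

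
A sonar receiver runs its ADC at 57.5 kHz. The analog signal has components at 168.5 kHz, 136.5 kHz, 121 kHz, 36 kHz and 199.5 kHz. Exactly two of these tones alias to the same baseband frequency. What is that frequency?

fs/2 = 28.75 kHz.
168.5 kHz mod fs = 53.5 kHz.
53.5 kHz > fs/2 = 28.75 kHz, folds to fs − 53.5 kHz = 4 kHz.
136.5 kHz mod fs = 21.5 kHz.
21.5 kHz ≤ fs/2 = 28.75 kHz, appears at 21.5 kHz.
121 kHz mod fs = 6 kHz.
6 kHz ≤ fs/2 = 28.75 kHz, appears at 6 kHz.
36 kHz > fs/2 = 28.75 kHz, folds to fs − 36 kHz = 21.5 kHz.
199.5 kHz mod fs = 27 kHz.
27 kHz ≤ fs/2 = 28.75 kHz, appears at 27 kHz.
36 kHz and 136.5 kHz both map to 21.5 kHz.

21.5 kHz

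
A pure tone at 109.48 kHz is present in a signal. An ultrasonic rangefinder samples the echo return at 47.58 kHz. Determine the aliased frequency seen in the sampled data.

14.32 kHz

109.48 kHz mod fs = 14.32 kHz.
14.32 kHz ≤ fs/2 = 23.79 kHz, appears at 14.32 kHz.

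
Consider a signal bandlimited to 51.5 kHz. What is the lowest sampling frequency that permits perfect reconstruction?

Nyquist rate = 2 × 51.5 kHz = 103 kHz.

103 kHz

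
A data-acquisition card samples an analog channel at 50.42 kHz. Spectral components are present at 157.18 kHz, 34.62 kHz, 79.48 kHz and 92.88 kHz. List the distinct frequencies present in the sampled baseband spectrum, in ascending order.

fs/2 = 25.21 kHz.
157.18 kHz mod fs = 5.92 kHz.
5.92 kHz ≤ fs/2 = 25.21 kHz, appears at 5.92 kHz.
34.62 kHz > fs/2 = 25.21 kHz, folds to fs − 34.62 kHz = 15.8 kHz.
79.48 kHz mod fs = 29.06 kHz.
29.06 kHz > fs/2 = 25.21 kHz, folds to fs − 29.06 kHz = 21.36 kHz.
92.88 kHz mod fs = 42.46 kHz.
42.46 kHz > fs/2 = 25.21 kHz, folds to fs − 42.46 kHz = 7.96 kHz.
Distinct values: {5.92 kHz, 7.96 kHz, 15.8 kHz, 21.36 kHz}.

5.92 kHz, 7.96 kHz, 15.8 kHz, 21.36 kHz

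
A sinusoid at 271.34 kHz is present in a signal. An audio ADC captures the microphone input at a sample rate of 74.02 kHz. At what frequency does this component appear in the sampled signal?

271.34 kHz mod fs = 49.28 kHz.
49.28 kHz > fs/2 = 37.01 kHz, folds to fs − 49.28 kHz = 24.74 kHz.

24.74 kHz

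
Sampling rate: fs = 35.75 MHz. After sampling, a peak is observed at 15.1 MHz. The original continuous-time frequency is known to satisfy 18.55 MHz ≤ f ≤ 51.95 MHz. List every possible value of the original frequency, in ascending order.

Frequencies that alias to 15.1 MHz are k·fs ± 15.1 MHz for integer k ≥ 0.
k=0: 15.1 MHz.
k=1: 20.65 MHz, 50.85 MHz.
k=2: 56.4 MHz, 86.6 MHz.
Within [18.55 MHz, 51.95 MHz]: 20.65 MHz, 50.85 MHz.

20.65 MHz, 50.85 MHz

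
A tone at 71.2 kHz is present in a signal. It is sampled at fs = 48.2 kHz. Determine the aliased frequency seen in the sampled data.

71.2 kHz mod fs = 23 kHz.
23 kHz ≤ fs/2 = 24.1 kHz, appears at 23 kHz.

23 kHz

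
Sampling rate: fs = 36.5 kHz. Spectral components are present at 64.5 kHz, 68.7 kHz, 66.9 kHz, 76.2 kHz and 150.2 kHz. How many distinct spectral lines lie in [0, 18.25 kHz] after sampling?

fs/2 = 18.25 kHz.
64.5 kHz mod fs = 28 kHz.
28 kHz > fs/2 = 18.25 kHz, folds to fs − 28 kHz = 8.5 kHz.
68.7 kHz mod fs = 32.2 kHz.
32.2 kHz > fs/2 = 18.25 kHz, folds to fs − 32.2 kHz = 4.3 kHz.
66.9 kHz mod fs = 30.4 kHz.
30.4 kHz > fs/2 = 18.25 kHz, folds to fs − 30.4 kHz = 6.1 kHz.
76.2 kHz mod fs = 3.2 kHz.
3.2 kHz ≤ fs/2 = 18.25 kHz, appears at 3.2 kHz.
150.2 kHz mod fs = 4.2 kHz.
4.2 kHz ≤ fs/2 = 18.25 kHz, appears at 4.2 kHz.
Distinct values: {3.2 kHz, 4.2 kHz, 4.3 kHz, 6.1 kHz, 8.5 kHz} → 5.

5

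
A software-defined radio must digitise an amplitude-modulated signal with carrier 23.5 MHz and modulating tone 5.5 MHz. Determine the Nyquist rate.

58 MHz

AM sidebands sit at fc ± fm = 18 MHz and 29 MHz.
Highest-frequency component: 29 MHz.
Nyquist rate = 2 × 29 MHz = 58 MHz.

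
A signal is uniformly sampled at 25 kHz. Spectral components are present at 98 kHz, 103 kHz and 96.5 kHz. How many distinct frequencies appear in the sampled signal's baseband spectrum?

3

fs/2 = 12.5 kHz.
98 kHz mod fs = 23 kHz.
23 kHz > fs/2 = 12.5 kHz, folds to fs − 23 kHz = 2 kHz.
103 kHz mod fs = 3 kHz.
3 kHz ≤ fs/2 = 12.5 kHz, appears at 3 kHz.
96.5 kHz mod fs = 21.5 kHz.
21.5 kHz > fs/2 = 12.5 kHz, folds to fs − 21.5 kHz = 3.5 kHz.
Distinct values: {2 kHz, 3 kHz, 3.5 kHz} → 3.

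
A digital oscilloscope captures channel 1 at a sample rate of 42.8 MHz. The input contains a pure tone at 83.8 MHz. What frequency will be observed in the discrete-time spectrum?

83.8 MHz mod fs = 41 MHz.
41 MHz > fs/2 = 21.4 MHz, folds to fs − 41 MHz = 1.8 MHz.

1.8 MHz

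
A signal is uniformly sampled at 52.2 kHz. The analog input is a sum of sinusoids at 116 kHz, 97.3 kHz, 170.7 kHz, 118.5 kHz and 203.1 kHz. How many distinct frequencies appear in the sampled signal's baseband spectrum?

4

fs/2 = 26.1 kHz.
116 kHz mod fs = 11.6 kHz.
11.6 kHz ≤ fs/2 = 26.1 kHz, appears at 11.6 kHz.
97.3 kHz mod fs = 45.1 kHz.
45.1 kHz > fs/2 = 26.1 kHz, folds to fs − 45.1 kHz = 7.1 kHz.
170.7 kHz mod fs = 14.1 kHz.
14.1 kHz ≤ fs/2 = 26.1 kHz, appears at 14.1 kHz.
118.5 kHz mod fs = 14.1 kHz.
14.1 kHz ≤ fs/2 = 26.1 kHz, appears at 14.1 kHz.
203.1 kHz mod fs = 46.5 kHz.
46.5 kHz > fs/2 = 26.1 kHz, folds to fs − 46.5 kHz = 5.7 kHz.
Distinct values: {5.7 kHz, 7.1 kHz, 11.6 kHz, 14.1 kHz} → 4.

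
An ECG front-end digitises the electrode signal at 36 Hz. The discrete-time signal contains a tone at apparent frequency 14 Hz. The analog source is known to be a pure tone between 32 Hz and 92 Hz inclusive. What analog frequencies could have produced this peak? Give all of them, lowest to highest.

50 Hz, 58 Hz, 86 Hz

Frequencies that alias to 14 Hz are k·fs ± 14 Hz for integer k ≥ 0.
k=0: 14 Hz.
k=1: 22 Hz, 50 Hz.
k=2: 58 Hz, 86 Hz.
k=3: 94 Hz, 122 Hz.
Within [32 Hz, 92 Hz]: 50 Hz, 58 Hz, 86 Hz.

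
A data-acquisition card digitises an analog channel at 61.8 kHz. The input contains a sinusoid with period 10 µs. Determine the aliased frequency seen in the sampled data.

23.6 kHz

T = 10 µs → f = 1/T = 100 kHz.
100 kHz mod fs = 38.2 kHz.
38.2 kHz > fs/2 = 30.9 kHz, folds to fs − 38.2 kHz = 23.6 kHz.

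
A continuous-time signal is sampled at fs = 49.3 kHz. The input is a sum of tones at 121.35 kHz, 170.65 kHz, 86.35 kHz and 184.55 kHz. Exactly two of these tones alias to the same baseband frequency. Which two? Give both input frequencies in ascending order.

fs/2 = 24.65 kHz.
121.35 kHz mod fs = 22.75 kHz.
22.75 kHz ≤ fs/2 = 24.65 kHz, appears at 22.75 kHz.
170.65 kHz mod fs = 22.75 kHz.
22.75 kHz ≤ fs/2 = 24.65 kHz, appears at 22.75 kHz.
86.35 kHz mod fs = 37.05 kHz.
37.05 kHz > fs/2 = 24.65 kHz, folds to fs − 37.05 kHz = 12.25 kHz.
184.55 kHz mod fs = 36.65 kHz.
36.65 kHz > fs/2 = 24.65 kHz, folds to fs − 36.65 kHz = 12.65 kHz.
121.35 kHz and 170.65 kHz both map to 22.75 kHz.

121.35 kHz, 170.65 kHz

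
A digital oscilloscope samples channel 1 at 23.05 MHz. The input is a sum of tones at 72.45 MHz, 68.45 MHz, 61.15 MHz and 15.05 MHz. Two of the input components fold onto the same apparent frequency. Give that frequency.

fs/2 = 11.525 MHz.
72.45 MHz mod fs = 3.3 MHz.
3.3 MHz ≤ fs/2 = 11.525 MHz, appears at 3.3 MHz.
68.45 MHz mod fs = 22.35 MHz.
22.35 MHz > fs/2 = 11.525 MHz, folds to fs − 22.35 MHz = 0.7 MHz.
61.15 MHz mod fs = 15.05 MHz.
15.05 MHz > fs/2 = 11.525 MHz, folds to fs − 15.05 MHz = 8 MHz.
15.05 MHz > fs/2 = 11.525 MHz, folds to fs − 15.05 MHz = 8 MHz.
15.05 MHz and 61.15 MHz both map to 8 MHz.

8 MHz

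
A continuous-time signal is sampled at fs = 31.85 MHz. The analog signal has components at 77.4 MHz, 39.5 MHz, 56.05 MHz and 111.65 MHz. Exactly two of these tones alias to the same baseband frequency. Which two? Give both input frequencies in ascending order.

fs/2 = 15.925 MHz.
77.4 MHz mod fs = 13.7 MHz.
13.7 MHz ≤ fs/2 = 15.925 MHz, appears at 13.7 MHz.
39.5 MHz mod fs = 7.65 MHz.
7.65 MHz ≤ fs/2 = 15.925 MHz, appears at 7.65 MHz.
56.05 MHz mod fs = 24.2 MHz.
24.2 MHz > fs/2 = 15.925 MHz, folds to fs − 24.2 MHz = 7.65 MHz.
111.65 MHz mod fs = 16.1 MHz.
16.1 MHz > fs/2 = 15.925 MHz, folds to fs − 16.1 MHz = 15.75 MHz.
39.5 MHz and 56.05 MHz both map to 7.65 MHz.

39.5 MHz, 56.05 MHz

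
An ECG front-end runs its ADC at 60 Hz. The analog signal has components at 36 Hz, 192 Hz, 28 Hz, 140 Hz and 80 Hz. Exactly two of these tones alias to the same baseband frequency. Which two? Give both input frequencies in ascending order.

fs/2 = 30 Hz.
36 Hz > fs/2 = 30 Hz, folds to fs − 36 Hz = 24 Hz.
192 Hz mod fs = 12 Hz.
12 Hz ≤ fs/2 = 30 Hz, appears at 12 Hz.
28 Hz ≤ fs/2 = 30 Hz, passes unchanged.
140 Hz mod fs = 20 Hz.
20 Hz ≤ fs/2 = 30 Hz, appears at 20 Hz.
80 Hz mod fs = 20 Hz.
20 Hz ≤ fs/2 = 30 Hz, appears at 20 Hz.
80 Hz and 140 Hz both map to 20 Hz.

80 Hz, 140 Hz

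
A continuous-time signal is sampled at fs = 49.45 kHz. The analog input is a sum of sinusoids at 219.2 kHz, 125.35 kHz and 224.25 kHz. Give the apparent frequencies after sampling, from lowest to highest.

fs/2 = 24.725 kHz.
219.2 kHz mod fs = 21.4 kHz.
21.4 kHz ≤ fs/2 = 24.725 kHz, appears at 21.4 kHz.
125.35 kHz mod fs = 26.45 kHz.
26.45 kHz > fs/2 = 24.725 kHz, folds to fs − 26.45 kHz = 23 kHz.
224.25 kHz mod fs = 26.45 kHz.
26.45 kHz > fs/2 = 24.725 kHz, folds to fs − 26.45 kHz = 23 kHz.
Distinct values: {21.4 kHz, 23 kHz}.

21.4 kHz, 23 kHz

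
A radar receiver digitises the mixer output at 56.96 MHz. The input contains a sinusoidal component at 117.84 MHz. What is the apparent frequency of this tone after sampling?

3.92 MHz

117.84 MHz mod fs = 3.92 MHz.
3.92 MHz ≤ fs/2 = 28.48 MHz, appears at 3.92 MHz.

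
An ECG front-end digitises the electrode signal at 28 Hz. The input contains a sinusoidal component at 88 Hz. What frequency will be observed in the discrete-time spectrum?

4 Hz

88 Hz mod fs = 4 Hz.
4 Hz ≤ fs/2 = 14 Hz, appears at 4 Hz.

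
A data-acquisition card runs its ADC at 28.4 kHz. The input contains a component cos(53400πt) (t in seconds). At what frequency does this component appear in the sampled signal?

1.7 kHz

ω = 53400π rad/s → f = ω/(2π) = 26700 Hz = 26.7 kHz.
26.7 kHz > fs/2 = 14.2 kHz, folds to fs − 26.7 kHz = 1.7 kHz.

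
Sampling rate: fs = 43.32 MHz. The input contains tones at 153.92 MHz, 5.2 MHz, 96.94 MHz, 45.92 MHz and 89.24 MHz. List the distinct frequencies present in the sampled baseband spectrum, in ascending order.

fs/2 = 21.66 MHz.
153.92 MHz mod fs = 23.96 MHz.
23.96 MHz > fs/2 = 21.66 MHz, folds to fs − 23.96 MHz = 19.36 MHz.
5.2 MHz ≤ fs/2 = 21.66 MHz, passes unchanged.
96.94 MHz mod fs = 10.3 MHz.
10.3 MHz ≤ fs/2 = 21.66 MHz, appears at 10.3 MHz.
45.92 MHz mod fs = 2.6 MHz.
2.6 MHz ≤ fs/2 = 21.66 MHz, appears at 2.6 MHz.
89.24 MHz mod fs = 2.6 MHz.
2.6 MHz ≤ fs/2 = 21.66 MHz, appears at 2.6 MHz.
Distinct values: {2.6 MHz, 5.2 MHz, 10.3 MHz, 19.36 MHz}.

2.6 MHz, 5.2 MHz, 10.3 MHz, 19.36 MHz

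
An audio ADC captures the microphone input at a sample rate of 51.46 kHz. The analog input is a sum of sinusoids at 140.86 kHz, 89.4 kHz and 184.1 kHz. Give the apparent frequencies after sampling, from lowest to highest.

13.52 kHz, 21.74 kHz

fs/2 = 25.73 kHz.
140.86 kHz mod fs = 37.94 kHz.
37.94 kHz > fs/2 = 25.73 kHz, folds to fs − 37.94 kHz = 13.52 kHz.
89.4 kHz mod fs = 37.94 kHz.
37.94 kHz > fs/2 = 25.73 kHz, folds to fs − 37.94 kHz = 13.52 kHz.
184.1 kHz mod fs = 29.72 kHz.
29.72 kHz > fs/2 = 25.73 kHz, folds to fs − 29.72 kHz = 21.74 kHz.
Distinct values: {13.52 kHz, 21.74 kHz}.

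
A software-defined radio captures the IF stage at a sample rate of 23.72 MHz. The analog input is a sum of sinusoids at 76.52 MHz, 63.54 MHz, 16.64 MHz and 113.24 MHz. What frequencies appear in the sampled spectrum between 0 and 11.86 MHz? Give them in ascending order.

5.36 MHz, 7.08 MHz, 7.62 MHz

fs/2 = 11.86 MHz.
76.52 MHz mod fs = 5.36 MHz.
5.36 MHz ≤ fs/2 = 11.86 MHz, appears at 5.36 MHz.
63.54 MHz mod fs = 16.1 MHz.
16.1 MHz > fs/2 = 11.86 MHz, folds to fs − 16.1 MHz = 7.62 MHz.
16.64 MHz > fs/2 = 11.86 MHz, folds to fs − 16.64 MHz = 7.08 MHz.
113.24 MHz mod fs = 18.36 MHz.
18.36 MHz > fs/2 = 11.86 MHz, folds to fs − 18.36 MHz = 5.36 MHz.
Distinct values: {5.36 MHz, 7.08 MHz, 7.62 MHz}.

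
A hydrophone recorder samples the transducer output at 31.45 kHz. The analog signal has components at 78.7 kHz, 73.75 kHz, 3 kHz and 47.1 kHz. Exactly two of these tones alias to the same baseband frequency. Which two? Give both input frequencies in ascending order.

fs/2 = 15.725 kHz.
78.7 kHz mod fs = 15.8 kHz.
15.8 kHz > fs/2 = 15.725 kHz, folds to fs − 15.8 kHz = 15.65 kHz.
73.75 kHz mod fs = 10.85 kHz.
10.85 kHz ≤ fs/2 = 15.725 kHz, appears at 10.85 kHz.
3 kHz ≤ fs/2 = 15.725 kHz, passes unchanged.
47.1 kHz mod fs = 15.65 kHz.
15.65 kHz ≤ fs/2 = 15.725 kHz, appears at 15.65 kHz.
47.1 kHz and 78.7 kHz both map to 15.65 kHz.

47.1 kHz, 78.7 kHz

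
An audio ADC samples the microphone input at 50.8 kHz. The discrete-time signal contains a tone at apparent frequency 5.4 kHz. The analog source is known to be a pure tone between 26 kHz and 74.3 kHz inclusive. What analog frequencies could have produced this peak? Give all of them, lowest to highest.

45.4 kHz, 56.2 kHz

Frequencies that alias to 5.4 kHz are k·fs ± 5.4 kHz for integer k ≥ 0.
k=0: 5.4 kHz.
k=1: 45.4 kHz, 56.2 kHz.
k=2: 96.2 kHz, 107 kHz.
Within [26 kHz, 74.3 kHz]: 45.4 kHz, 56.2 kHz.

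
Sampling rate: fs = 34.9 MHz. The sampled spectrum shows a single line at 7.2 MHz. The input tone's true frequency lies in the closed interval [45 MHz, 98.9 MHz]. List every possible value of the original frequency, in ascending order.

62.6 MHz, 77 MHz, 97.5 MHz

Frequencies that alias to 7.2 MHz are k·fs ± 7.2 MHz for integer k ≥ 0.
k=0: 7.2 MHz.
k=1: 27.7 MHz, 42.1 MHz.
k=2: 62.6 MHz, 77 MHz.
k=3: 97.5 MHz, 111.9 MHz.
k=4: 132.4 MHz, 146.8 MHz.
Within [45 MHz, 98.9 MHz]: 62.6 MHz, 77 MHz, 97.5 MHz.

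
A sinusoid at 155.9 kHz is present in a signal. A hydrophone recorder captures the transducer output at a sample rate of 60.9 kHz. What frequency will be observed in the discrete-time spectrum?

26.8 kHz

155.9 kHz mod fs = 34.1 kHz.
34.1 kHz > fs/2 = 30.45 kHz, folds to fs − 34.1 kHz = 26.8 kHz.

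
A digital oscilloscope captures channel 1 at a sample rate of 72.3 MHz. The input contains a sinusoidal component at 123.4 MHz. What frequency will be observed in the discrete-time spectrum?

21.2 MHz

123.4 MHz mod fs = 51.1 MHz.
51.1 MHz > fs/2 = 36.15 MHz, folds to fs − 51.1 MHz = 21.2 MHz.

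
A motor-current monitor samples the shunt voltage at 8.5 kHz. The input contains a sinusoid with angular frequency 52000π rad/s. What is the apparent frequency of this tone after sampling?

ω = 52000π rad/s → f = ω/(2π) = 26000 Hz = 26 kHz.
26 kHz mod fs = 0.5 kHz.
0.5 kHz ≤ fs/2 = 4.25 kHz, appears at 0.5 kHz.

0.5 kHz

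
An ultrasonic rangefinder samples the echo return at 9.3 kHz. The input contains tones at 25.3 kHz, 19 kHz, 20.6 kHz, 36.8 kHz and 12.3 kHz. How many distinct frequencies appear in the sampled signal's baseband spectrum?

4

fs/2 = 4.65 kHz.
25.3 kHz mod fs = 6.7 kHz.
6.7 kHz > fs/2 = 4.65 kHz, folds to fs − 6.7 kHz = 2.6 kHz.
19 kHz mod fs = 0.4 kHz.
0.4 kHz ≤ fs/2 = 4.65 kHz, appears at 0.4 kHz.
20.6 kHz mod fs = 2 kHz.
2 kHz ≤ fs/2 = 4.65 kHz, appears at 2 kHz.
36.8 kHz mod fs = 8.9 kHz.
8.9 kHz > fs/2 = 4.65 kHz, folds to fs − 8.9 kHz = 0.4 kHz.
12.3 kHz mod fs = 3 kHz.
3 kHz ≤ fs/2 = 4.65 kHz, appears at 3 kHz.
Distinct values: {0.4 kHz, 2 kHz, 2.6 kHz, 3 kHz} → 4.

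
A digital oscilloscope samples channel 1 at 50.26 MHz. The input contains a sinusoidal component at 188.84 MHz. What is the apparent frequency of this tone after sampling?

188.84 MHz mod fs = 38.06 MHz.
38.06 MHz > fs/2 = 25.13 MHz, folds to fs − 38.06 MHz = 12.2 MHz.

12.2 MHz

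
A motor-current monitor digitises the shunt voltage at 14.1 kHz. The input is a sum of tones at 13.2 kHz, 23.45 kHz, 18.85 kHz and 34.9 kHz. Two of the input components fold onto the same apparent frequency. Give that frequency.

4.75 kHz

fs/2 = 7.05 kHz.
13.2 kHz > fs/2 = 7.05 kHz, folds to fs − 13.2 kHz = 0.9 kHz.
23.45 kHz mod fs = 9.35 kHz.
9.35 kHz > fs/2 = 7.05 kHz, folds to fs − 9.35 kHz = 4.75 kHz.
18.85 kHz mod fs = 4.75 kHz.
4.75 kHz ≤ fs/2 = 7.05 kHz, appears at 4.75 kHz.
34.9 kHz mod fs = 6.7 kHz.
6.7 kHz ≤ fs/2 = 7.05 kHz, appears at 6.7 kHz.
18.85 kHz and 23.45 kHz both map to 4.75 kHz.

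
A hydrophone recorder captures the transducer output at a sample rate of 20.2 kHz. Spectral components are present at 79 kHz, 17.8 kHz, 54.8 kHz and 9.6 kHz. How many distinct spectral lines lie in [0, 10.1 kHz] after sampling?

4

fs/2 = 10.1 kHz.
79 kHz mod fs = 18.4 kHz.
18.4 kHz > fs/2 = 10.1 kHz, folds to fs − 18.4 kHz = 1.8 kHz.
17.8 kHz > fs/2 = 10.1 kHz, folds to fs − 17.8 kHz = 2.4 kHz.
54.8 kHz mod fs = 14.4 kHz.
14.4 kHz > fs/2 = 10.1 kHz, folds to fs − 14.4 kHz = 5.8 kHz.
9.6 kHz ≤ fs/2 = 10.1 kHz, passes unchanged.
Distinct values: {1.8 kHz, 2.4 kHz, 5.8 kHz, 9.6 kHz} → 4.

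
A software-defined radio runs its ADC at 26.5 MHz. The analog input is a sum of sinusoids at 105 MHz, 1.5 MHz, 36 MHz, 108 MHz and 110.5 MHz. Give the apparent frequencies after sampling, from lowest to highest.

fs/2 = 13.25 MHz.
105 MHz mod fs = 25.5 MHz.
25.5 MHz > fs/2 = 13.25 MHz, folds to fs − 25.5 MHz = 1 MHz.
1.5 MHz ≤ fs/2 = 13.25 MHz, passes unchanged.
36 MHz mod fs = 9.5 MHz.
9.5 MHz ≤ fs/2 = 13.25 MHz, appears at 9.5 MHz.
108 MHz mod fs = 2 MHz.
2 MHz ≤ fs/2 = 13.25 MHz, appears at 2 MHz.
110.5 MHz mod fs = 4.5 MHz.
4.5 MHz ≤ fs/2 = 13.25 MHz, appears at 4.5 MHz.
Distinct values: {1 MHz, 1.5 MHz, 2 MHz, 4.5 MHz, 9.5 MHz}.

1 MHz, 1.5 MHz, 2 MHz, 4.5 MHz, 9.5 MHz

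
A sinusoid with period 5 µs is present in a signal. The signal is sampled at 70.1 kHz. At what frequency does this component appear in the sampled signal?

10.3 kHz

T = 5 µs → f = 1/T = 200 kHz.
200 kHz mod fs = 59.8 kHz.
59.8 kHz > fs/2 = 35.05 kHz, folds to fs − 59.8 kHz = 10.3 kHz.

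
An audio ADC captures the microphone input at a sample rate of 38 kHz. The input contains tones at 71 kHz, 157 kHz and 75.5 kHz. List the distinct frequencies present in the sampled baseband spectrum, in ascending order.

fs/2 = 19 kHz.
71 kHz mod fs = 33 kHz.
33 kHz > fs/2 = 19 kHz, folds to fs − 33 kHz = 5 kHz.
157 kHz mod fs = 5 kHz.
5 kHz ≤ fs/2 = 19 kHz, appears at 5 kHz.
75.5 kHz mod fs = 37.5 kHz.
37.5 kHz > fs/2 = 19 kHz, folds to fs − 37.5 kHz = 0.5 kHz.
Distinct values: {0.5 kHz, 5 kHz}.

0.5 kHz, 5 kHz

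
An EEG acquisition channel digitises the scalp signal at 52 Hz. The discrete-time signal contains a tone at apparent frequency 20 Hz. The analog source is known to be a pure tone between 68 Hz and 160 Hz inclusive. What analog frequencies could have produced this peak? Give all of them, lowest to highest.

72 Hz, 84 Hz, 124 Hz, 136 Hz

Frequencies that alias to 20 Hz are k·fs ± 20 Hz for integer k ≥ 0.
k=0: 20 Hz.
k=1: 32 Hz, 72 Hz.
k=2: 84 Hz, 124 Hz.
k=3: 136 Hz, 176 Hz.
k=4: 188 Hz, 228 Hz.
Within [68 Hz, 160 Hz]: 72 Hz, 84 Hz, 124 Hz, 136 Hz.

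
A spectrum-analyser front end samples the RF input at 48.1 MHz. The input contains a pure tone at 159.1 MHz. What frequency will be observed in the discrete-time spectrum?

14.8 MHz

159.1 MHz mod fs = 14.8 MHz.
14.8 MHz ≤ fs/2 = 24.05 MHz, appears at 14.8 MHz.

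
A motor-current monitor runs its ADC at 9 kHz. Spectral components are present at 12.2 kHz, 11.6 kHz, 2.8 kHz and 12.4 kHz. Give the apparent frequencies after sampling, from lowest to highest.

2.6 kHz, 2.8 kHz, 3.2 kHz, 3.4 kHz

fs/2 = 4.5 kHz.
12.2 kHz mod fs = 3.2 kHz.
3.2 kHz ≤ fs/2 = 4.5 kHz, appears at 3.2 kHz.
11.6 kHz mod fs = 2.6 kHz.
2.6 kHz ≤ fs/2 = 4.5 kHz, appears at 2.6 kHz.
2.8 kHz ≤ fs/2 = 4.5 kHz, passes unchanged.
12.4 kHz mod fs = 3.4 kHz.
3.4 kHz ≤ fs/2 = 4.5 kHz, appears at 3.4 kHz.
Distinct values: {2.6 kHz, 2.8 kHz, 3.2 kHz, 3.4 kHz}.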